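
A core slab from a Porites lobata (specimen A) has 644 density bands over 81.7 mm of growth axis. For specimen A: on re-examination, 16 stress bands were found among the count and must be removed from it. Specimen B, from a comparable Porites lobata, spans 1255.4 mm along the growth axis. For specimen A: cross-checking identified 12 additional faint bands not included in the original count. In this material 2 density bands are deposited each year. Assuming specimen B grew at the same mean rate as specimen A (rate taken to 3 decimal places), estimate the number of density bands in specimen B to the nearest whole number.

Specimen A: after corrections the count is 644 − 16 + 12 = 640 density bands.
Specimen A: dividing by 2 density bands per year: 640 / 2 = 320 years.
A: 81.7 mm over 320 years gives 81.7 / 320 ≈ 0.255 mm/yr.
For B, 1255.4 / 0.255 = 4923.14 years; at 2 density bands per year that is 4923.14 × 2 ≈ 9846 density bands.

9846 density bands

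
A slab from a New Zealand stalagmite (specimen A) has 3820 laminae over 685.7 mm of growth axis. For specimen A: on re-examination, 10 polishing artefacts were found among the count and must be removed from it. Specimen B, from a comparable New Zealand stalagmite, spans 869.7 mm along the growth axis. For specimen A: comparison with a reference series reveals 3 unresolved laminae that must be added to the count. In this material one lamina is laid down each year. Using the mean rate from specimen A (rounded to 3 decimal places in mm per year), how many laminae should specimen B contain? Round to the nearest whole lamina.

4832 laminae

Specimen A: true lamina count = 3820 − 10 + 3 = 3813.
A: Mean rate = 685.7 mm / 3813 years ≈ 0.180 mm/year.
For B, 869.7 / 0.180 = 4831.67 years ≈ 4832 laminae.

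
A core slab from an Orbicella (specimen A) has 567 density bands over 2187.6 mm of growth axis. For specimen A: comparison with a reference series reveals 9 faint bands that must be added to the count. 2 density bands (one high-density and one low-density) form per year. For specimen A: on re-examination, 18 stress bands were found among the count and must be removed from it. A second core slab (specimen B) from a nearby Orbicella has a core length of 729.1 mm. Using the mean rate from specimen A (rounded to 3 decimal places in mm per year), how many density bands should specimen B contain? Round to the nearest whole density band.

186 density bands

Specimen A: adjusted count: 567 − 18 + 9 = 558 density bands.
Specimen A: 558 density bands at 2 per year is 558 / 2 = 279 years.
A: Mean rate = 2187.6 mm / 279 years ≈ 7.841 mm/yr.
Specimen B: 729.1 mm / 7.841 mm per year = 92.99 years; at 2 density bands per year that is 92.99 × 2 ≈ 186 density bands.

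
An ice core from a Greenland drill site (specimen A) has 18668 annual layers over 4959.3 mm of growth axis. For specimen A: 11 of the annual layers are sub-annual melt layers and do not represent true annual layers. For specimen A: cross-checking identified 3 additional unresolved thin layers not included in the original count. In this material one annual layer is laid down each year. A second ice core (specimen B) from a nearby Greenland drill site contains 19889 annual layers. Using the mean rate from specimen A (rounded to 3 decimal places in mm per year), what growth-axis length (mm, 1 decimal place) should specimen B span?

Specimen A: true annual layer count = 18668 − 11 + 3 = 18660.
A: Extension rate ≈ 4959.3 / 18660 = 0.266 mm/year.
For B, 0.266 mm/year × 19889 years = 5290.5 mm.

5290.5 mm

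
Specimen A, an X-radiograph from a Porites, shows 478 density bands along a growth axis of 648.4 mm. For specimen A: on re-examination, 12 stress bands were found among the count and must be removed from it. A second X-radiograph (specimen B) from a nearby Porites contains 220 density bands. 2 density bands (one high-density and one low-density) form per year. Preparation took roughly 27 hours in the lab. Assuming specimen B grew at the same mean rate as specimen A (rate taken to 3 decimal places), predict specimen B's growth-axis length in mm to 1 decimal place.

306.1 mm

Specimen A: correcting the raw count gives 478 − 12 = 466 true density bands.
Specimen A: with 2 density bands per year, 466 / 2 = 233 years.
A: Mean rate = 648.4 mm / 233 years ≈ 2.783 mm/yr.
Specimen B: with 2 density bands per year, 220 / 2 = 110 years. Length of B = 2.783 × 110 = 306.1 mm.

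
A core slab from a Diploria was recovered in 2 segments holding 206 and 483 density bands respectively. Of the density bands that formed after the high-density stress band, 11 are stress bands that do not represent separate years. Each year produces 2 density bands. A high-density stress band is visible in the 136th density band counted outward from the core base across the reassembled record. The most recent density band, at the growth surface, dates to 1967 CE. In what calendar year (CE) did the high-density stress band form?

Total density bands = 206 + 483 = 689.
689 − 136 = 553 density bands lie beyond the high-density stress band toward the growth surface.
Excluding 11 false density bands: 553 − 11 = 542.
With 2 density bands per year, 542 / 2 = 271 years.
The density band at the growth surface is 1967 CE, so the high-density stress band dates to 1967 − 271 = 1696 CE.

1696 CE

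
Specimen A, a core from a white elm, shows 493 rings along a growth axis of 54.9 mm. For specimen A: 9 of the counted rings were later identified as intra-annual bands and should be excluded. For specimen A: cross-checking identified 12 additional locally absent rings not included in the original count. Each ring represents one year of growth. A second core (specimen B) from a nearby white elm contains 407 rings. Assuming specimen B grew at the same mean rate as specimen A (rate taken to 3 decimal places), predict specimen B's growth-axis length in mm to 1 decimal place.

Specimen A: true ring count = 493 − 9 + 12 = 496.
A: 54.9 mm over 496 years gives 54.9 / 496 ≈ 0.111 mm/year.
For B, 0.111 mm/year × 407 years = 45.2 mm.

45.2 mm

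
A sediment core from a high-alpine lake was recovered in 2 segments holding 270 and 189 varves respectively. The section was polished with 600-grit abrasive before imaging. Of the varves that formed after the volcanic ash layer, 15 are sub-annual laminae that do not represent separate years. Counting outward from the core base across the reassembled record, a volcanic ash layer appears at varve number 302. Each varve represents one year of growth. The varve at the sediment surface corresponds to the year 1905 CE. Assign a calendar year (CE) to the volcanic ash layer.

Total varves = 270 + 189 = 459.
459 − 302 = 157 varves lie beyond the volcanic ash layer toward the sediment surface.
Removing the 15 false varves leaves 157 − 15 = 142 true varves beyond the volcanic ash layer.
Counting back 142 years from 1905 CE places the volcanic ash layer in 1905 − 142 = 1763 CE.

1763 CE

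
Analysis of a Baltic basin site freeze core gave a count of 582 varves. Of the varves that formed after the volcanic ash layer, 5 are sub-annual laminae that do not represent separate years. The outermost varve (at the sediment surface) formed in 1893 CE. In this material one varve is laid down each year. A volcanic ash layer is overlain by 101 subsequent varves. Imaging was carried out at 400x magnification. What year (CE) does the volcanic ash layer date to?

101 varves post-date the volcanic ash layer.
Removing the 5 false varves leaves 101 − 5 = 96 true varves beyond the volcanic ash layer.
Counting back 96 years from 1893 CE places the volcanic ash layer in 1893 − 96 = 1797 CE.

1797 CE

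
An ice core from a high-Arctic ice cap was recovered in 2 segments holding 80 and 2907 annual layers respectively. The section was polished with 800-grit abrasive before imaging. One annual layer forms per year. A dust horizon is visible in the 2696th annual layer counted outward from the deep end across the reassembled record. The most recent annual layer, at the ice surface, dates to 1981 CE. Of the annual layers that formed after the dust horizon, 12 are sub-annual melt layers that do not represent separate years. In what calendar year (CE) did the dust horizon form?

1702 CE

Total annual layers = 80 + 2907 = 2987.
2987 − 2696 = 291 annual layers lie beyond the dust horizon toward the ice surface.
Removing the 12 false annual layers leaves 291 − 12 = 279 true annual layers beyond the dust horizon.
Counting back 279 years from 1981 CE places the dust horizon in 1981 − 279 = 1702 CE.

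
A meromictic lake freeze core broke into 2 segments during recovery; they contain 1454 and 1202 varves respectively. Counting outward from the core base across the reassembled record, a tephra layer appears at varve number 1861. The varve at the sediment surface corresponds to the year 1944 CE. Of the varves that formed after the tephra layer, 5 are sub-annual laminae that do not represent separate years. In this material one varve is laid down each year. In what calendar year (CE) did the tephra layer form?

1154 CE

Total varves = 1454 + 1202 = 2656.
The tephra layer sits at varve 1861 from the core base, so 2656 − 1861 = 795 varves formed after it.
Removing the 5 false varves leaves 795 − 5 = 790 true varves beyond the tephra layer.
Counting back 790 years from 1944 CE places the tephra layer in 1944 − 790 = 1154 CE.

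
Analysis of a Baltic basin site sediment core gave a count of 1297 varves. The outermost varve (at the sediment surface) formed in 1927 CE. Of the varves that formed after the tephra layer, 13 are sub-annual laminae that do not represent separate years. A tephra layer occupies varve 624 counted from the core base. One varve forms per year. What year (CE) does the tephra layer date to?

1297 − 624 = 673 varves lie beyond the tephra layer toward the sediment surface.
Excluding 13 false varves: 673 − 13 = 660.
1927 − 660 = 1267 CE.

1267 CE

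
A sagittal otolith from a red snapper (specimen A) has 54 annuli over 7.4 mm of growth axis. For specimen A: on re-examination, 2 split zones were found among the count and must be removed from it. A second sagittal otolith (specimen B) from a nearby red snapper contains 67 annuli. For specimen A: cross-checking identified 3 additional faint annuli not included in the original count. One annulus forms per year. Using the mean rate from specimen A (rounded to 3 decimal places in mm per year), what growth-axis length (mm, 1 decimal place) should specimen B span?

9.0 mm

Specimen A: after corrections the count is 54 − 2 + 3 = 55 annuli.
A: Extension rate ≈ 7.4 / 55 = 0.135 mm per year.
For B, 0.135 mm/year × 67 years = 9.0 mm.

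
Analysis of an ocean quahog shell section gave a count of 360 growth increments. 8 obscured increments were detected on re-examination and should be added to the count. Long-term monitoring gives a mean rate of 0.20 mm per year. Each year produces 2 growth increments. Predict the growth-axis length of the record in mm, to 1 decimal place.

36.8 mm

Adjusted count: 360 + 8 = 368 growth increments.
368 growth increments at 2 per year is 368 / 2 = 184 years.
Length ≈ 0.20 × 184 = 36.8 mm.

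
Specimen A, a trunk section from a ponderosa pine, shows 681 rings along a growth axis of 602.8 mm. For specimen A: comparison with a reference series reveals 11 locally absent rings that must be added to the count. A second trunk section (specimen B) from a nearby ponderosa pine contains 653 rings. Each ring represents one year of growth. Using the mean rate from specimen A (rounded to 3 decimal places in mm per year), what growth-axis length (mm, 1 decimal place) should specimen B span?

568.8 mm

Specimen A: correcting the raw count gives 681 + 11 = 692 true rings.
A: Extension rate ≈ 602.8 / 692 = 0.871 mm per year.
For B, 0.871 mm/year × 653 years = 568.8 mm.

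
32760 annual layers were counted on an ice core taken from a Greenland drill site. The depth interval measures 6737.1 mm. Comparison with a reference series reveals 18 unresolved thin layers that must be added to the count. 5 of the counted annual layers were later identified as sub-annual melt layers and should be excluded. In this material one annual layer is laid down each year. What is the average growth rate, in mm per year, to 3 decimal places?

0.206 mm per year

Correcting the raw count gives 32760 − 5 + 18 = 32773 true annual layers.
Mean rate = 6737.1 mm / 32773 years ≈ 0.206 mm per year.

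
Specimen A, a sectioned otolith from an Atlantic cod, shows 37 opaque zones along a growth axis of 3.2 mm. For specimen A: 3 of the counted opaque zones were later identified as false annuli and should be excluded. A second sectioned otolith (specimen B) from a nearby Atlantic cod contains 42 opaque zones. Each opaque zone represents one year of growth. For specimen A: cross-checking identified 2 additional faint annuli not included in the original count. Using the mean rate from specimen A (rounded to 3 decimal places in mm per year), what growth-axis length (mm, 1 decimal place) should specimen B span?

Specimen A: true opaque zone count = 37 − 3 + 2 = 36.
A: 3.2 mm over 36 years gives 3.2 / 36 ≈ 0.089 mm per year.
Length of B = 0.089 × 42 = 3.7 mm.

3.7 mm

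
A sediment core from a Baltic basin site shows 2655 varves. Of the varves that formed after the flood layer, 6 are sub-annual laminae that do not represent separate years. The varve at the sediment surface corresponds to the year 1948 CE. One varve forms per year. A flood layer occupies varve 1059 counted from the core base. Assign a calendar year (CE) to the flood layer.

358 CE

Between varve 1059 and the sediment surface there are 2655 − 1059 = 1596 varves.
Removing the 6 false varves leaves 1596 − 6 = 1590 true varves beyond the flood layer.
1948 − 1590 = 358 CE.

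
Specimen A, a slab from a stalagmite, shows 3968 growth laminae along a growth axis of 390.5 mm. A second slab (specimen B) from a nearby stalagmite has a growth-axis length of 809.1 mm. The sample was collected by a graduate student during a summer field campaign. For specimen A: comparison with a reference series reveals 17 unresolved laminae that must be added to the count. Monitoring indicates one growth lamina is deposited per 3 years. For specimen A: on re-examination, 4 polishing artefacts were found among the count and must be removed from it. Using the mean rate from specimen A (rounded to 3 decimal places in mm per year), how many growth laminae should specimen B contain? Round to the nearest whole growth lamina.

8173 growth laminae

Specimen A: correcting the raw count gives 3968 − 4 + 17 = 3981 true growth laminae.
Specimen A: at 3 years per growth lamina, 3981 × 3 = 11943 years.
A: 390.5 mm over 11943 years gives 390.5 / 11943 ≈ 0.033 mm per year.
Specimen B: 809.1 mm / 0.033 mm per year = 24518.18 years; at 3 years per growth lamina that is 24518.18 / 3 ≈ 8173 growth laminae.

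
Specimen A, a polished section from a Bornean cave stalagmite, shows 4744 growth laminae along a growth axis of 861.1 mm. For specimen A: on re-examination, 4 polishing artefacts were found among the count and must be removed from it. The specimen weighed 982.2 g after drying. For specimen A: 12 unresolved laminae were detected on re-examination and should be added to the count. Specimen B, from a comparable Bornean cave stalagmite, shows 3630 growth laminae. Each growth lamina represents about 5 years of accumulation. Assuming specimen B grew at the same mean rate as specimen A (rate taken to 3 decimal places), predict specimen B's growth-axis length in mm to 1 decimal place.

Specimen A: correcting the raw count gives 4744 − 4 + 12 = 4752 true growth laminae.
Specimen A: 4752 growth laminae at 5 years each span 4752 × 5 = 23760 years.
A: 861.1 mm over 23760 years gives 861.1 / 23760 ≈ 0.036 mm/year.
Specimen B: at 5 years per growth lamina, 3630 × 5 = 18150 years. For B, 0.036 mm/year × 18150 years = 653.4 mm.

653.4 mm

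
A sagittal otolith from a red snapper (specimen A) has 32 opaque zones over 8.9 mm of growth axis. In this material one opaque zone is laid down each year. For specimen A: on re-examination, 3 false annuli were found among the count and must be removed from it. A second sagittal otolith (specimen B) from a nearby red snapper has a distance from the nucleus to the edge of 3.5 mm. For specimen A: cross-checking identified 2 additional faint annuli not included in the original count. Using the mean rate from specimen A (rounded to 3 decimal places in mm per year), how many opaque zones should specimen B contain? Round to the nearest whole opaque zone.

12 opaque zones

Specimen A: after corrections the count is 32 − 3 + 2 = 31 opaque zones.
A: Extension rate ≈ 8.9 / 31 = 0.287 mm/year.
Specimen B: 3.5 mm / 0.287 mm per year = 12.20 years ≈ 12 opaque zones.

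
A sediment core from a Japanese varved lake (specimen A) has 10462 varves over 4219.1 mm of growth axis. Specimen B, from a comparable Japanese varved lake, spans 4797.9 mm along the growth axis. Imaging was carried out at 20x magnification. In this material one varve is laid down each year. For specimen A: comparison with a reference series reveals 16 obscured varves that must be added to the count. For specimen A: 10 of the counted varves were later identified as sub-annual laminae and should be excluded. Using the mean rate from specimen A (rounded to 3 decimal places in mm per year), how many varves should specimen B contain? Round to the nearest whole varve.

Specimen A: after corrections the count is 10462 − 10 + 16 = 10468 varves.
A: Extension rate ≈ 4219.1 / 10468 = 0.403 mm per year.
Specimen B: 4797.9 mm / 0.403 mm per year = 11905.46 years ≈ 11905 varves.

11905 varves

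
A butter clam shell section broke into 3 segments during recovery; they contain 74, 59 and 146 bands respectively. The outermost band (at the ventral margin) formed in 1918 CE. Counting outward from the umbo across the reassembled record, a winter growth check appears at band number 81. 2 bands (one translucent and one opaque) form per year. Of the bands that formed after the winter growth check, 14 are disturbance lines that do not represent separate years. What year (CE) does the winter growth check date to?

1826 CE

Total bands = 74 + 59 + 146 = 279.
The winter growth check sits at band 81 from the umbo, so 279 − 81 = 198 bands formed after it.
Excluding 14 false bands: 198 − 14 = 184.
Dividing by 2 bands per year: 184 / 2 = 92 years.
The band at the ventral margin is 1918 CE, so the winter growth check dates to 1918 − 92 = 1826 CE.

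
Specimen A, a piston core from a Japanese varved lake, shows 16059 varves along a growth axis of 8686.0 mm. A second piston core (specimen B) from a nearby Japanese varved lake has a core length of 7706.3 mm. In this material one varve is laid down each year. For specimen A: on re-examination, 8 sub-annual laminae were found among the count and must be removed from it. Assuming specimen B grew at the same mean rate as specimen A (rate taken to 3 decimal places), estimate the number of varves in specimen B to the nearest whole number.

14245 varves

Specimen A: adjusted count: 16059 − 8 = 16051 varves.
A: Extension rate ≈ 8686.0 / 16051 = 0.541 mm per year.
For B, 7706.3 / 0.541 = 14244.55 years ≈ 14245 varves.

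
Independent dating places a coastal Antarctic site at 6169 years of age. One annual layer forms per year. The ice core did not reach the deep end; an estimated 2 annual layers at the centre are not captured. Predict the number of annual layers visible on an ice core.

One annual layer per year gives 6169 annual layers over 6169 years.
6169 − 2 missed = 6167 annual layers expected in the prepared section.

6167 annual layers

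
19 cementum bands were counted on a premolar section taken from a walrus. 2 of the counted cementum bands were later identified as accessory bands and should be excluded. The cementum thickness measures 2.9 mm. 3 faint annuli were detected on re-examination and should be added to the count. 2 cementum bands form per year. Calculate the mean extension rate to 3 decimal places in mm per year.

0.290 mm per year

True cementum band count = 19 − 2 + 3 = 20.
Dividing by 2 cementum bands per year: 20 / 2 = 10 years.
Mean rate = 2.9 mm / 10 years ≈ 0.290 mm per year.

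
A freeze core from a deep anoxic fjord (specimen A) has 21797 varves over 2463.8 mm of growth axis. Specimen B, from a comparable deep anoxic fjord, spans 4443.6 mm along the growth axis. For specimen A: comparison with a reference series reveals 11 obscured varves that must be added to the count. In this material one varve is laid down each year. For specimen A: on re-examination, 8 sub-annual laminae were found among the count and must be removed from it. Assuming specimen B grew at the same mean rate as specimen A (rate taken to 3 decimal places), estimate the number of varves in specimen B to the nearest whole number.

Specimen A: correcting the raw count gives 21797 − 8 + 11 = 21800 true varves.
A: Mean rate = 2463.8 mm / 21800 years ≈ 0.113 mm/yr.
For B, 4443.6 / 0.113 = 39323.89 years ≈ 39324 varves.

39324 varves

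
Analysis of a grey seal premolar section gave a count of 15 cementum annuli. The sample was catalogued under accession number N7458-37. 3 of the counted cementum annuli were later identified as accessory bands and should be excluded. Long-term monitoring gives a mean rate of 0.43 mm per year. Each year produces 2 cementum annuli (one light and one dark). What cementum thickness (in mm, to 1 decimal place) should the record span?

2.6 mm

True cementum annulus count = 15 − 3 = 12.
12 cementum annuli at 2 per year is 12 / 2 = 6 years.
Length ≈ 0.43 × 6 = 2.6 mm.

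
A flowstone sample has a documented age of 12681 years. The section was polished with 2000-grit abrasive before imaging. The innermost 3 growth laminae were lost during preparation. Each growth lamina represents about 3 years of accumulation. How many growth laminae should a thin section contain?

4224 growth laminae

At 3 years per growth lamina, 12681 / 3 = 4227 growth laminae are expected.
Less the 3 uncaptured growth laminae: 4227 − 3 = 4224.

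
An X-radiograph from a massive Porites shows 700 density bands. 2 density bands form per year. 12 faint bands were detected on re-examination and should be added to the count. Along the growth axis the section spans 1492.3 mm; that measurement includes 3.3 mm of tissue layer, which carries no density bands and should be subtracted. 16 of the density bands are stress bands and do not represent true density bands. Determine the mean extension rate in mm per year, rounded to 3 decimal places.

4.279 mm per year

After corrections the count is 700 − 16 + 12 = 696 density bands.
Dividing by 2 density bands per year: 696 / 2 = 348 years.
The growth record spans 1492.3 − 3.3 = 1489.0 mm.
1489.0 mm over 348 years gives 1489.0 / 348 ≈ 4.279 mm per year.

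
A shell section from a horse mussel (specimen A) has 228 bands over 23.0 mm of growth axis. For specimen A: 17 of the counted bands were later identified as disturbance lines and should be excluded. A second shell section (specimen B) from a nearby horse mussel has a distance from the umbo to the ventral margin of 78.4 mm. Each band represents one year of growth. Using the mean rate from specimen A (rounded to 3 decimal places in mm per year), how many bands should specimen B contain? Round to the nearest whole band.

719 bands

Specimen A: adjusted count: 228 − 17 = 211 bands.
A: 23.0 mm over 211 years gives 23.0 / 211 ≈ 0.109 mm/yr.
For B, 78.4 / 0.109 = 719.27 years ≈ 719 bands.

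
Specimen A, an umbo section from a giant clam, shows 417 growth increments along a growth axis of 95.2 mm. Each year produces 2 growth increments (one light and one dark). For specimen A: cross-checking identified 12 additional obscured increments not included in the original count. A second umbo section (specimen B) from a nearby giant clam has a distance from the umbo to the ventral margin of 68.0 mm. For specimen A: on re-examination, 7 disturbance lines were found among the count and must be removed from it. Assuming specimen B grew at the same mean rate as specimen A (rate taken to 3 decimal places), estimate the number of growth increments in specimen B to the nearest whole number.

Specimen A: true growth increment count = 417 − 7 + 12 = 422.
Specimen A: dividing by 2 growth increments per year: 422 / 2 = 211 years.
A: Extension rate ≈ 95.2 / 211 = 0.451 mm/year.
B spans 68.0 / 0.451 = 150.78 years; at 2 growth increments per year that is 150.78 × 2 ≈ 302 growth increments.

302 growth increments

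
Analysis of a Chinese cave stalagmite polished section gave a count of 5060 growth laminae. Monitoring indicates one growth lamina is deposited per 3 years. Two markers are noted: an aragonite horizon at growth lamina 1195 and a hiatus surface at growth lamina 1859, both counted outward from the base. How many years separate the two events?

1992 yr

Separation: 1859 − 1195 = 664 growth laminae.
Multiplying by 3 years per growth lamina: 664 × 3 = 1992 years.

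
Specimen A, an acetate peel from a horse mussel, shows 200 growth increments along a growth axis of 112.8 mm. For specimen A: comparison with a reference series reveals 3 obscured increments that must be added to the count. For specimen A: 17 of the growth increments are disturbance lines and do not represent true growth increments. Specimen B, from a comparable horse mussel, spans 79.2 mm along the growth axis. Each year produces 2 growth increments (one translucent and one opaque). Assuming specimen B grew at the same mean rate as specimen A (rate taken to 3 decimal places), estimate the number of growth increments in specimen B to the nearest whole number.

Specimen A: after corrections the count is 200 − 17 + 3 = 186 growth increments.
Specimen A: with 2 growth increments per year, 186 / 2 = 93 years.
A: Mean rate = 112.8 mm / 93 years ≈ 1.213 mm/yr.
For B, 79.2 / 1.213 = 65.29 years; at 2 growth increments per year that is 65.29 × 2 ≈ 131 growth increments.

131 growth increments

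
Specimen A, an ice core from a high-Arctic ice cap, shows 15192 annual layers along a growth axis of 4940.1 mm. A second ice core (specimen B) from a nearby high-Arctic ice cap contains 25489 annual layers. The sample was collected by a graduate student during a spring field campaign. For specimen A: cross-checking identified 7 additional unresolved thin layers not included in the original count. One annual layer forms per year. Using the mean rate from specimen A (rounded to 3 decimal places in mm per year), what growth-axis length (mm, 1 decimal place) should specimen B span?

Specimen A: true annual layer count = 15192 + 7 = 15199.
A: 4940.1 mm over 15199 years gives 4940.1 / 15199 ≈ 0.325 mm per year.
For B, 0.325 mm/year × 25489 years = 8283.9 mm.

8283.9 mm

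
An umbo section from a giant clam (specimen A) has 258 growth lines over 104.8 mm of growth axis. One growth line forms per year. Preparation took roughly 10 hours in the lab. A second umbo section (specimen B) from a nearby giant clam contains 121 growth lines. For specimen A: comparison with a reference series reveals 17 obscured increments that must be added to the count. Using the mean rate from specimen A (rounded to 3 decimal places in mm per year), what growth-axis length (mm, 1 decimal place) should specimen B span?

46.1 mm

Specimen A: after corrections the count is 258 + 17 = 275 growth lines.
A: 104.8 mm over 275 years gives 104.8 / 275 ≈ 0.381 mm per year.
B's length ≈ 0.381 × 121 = 46.1 mm.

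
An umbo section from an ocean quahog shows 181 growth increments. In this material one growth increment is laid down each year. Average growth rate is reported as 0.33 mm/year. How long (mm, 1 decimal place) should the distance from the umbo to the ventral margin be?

59.7 mm

The record spans 181 years at 0.33 mm per year.
Predicted length = 0.33 mm/year × 181 years = 59.7 mm.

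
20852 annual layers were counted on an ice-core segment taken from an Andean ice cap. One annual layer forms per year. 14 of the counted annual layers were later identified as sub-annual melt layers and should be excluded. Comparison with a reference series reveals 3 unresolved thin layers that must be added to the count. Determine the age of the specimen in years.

20841 years

Adjusted count: 20852 − 14 + 3 = 20841 annual layers.
At one annual layer per year, that is 20841 years.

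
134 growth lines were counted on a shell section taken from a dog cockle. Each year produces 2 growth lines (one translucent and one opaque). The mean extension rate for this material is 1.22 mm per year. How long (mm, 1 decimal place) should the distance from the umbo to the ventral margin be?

81.7 mm

With 2 growth lines per year, 134 / 2 = 67 years.
67 years at 1.22 mm/year gives 1.22 × 67 = 81.7 mm.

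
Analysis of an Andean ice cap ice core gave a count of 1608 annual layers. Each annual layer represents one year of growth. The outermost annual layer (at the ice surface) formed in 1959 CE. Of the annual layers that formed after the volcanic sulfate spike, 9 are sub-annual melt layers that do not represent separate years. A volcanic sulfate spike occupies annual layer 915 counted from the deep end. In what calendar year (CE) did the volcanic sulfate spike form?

The volcanic sulfate spike sits at annual layer 915 from the deep end, so 1608 − 915 = 693 annual layers formed after it.
Excluding 9 false annual layers: 693 − 9 = 684.
Counting back 684 years from 1959 CE places the volcanic sulfate spike in 1959 − 684 = 1275 CE.

1275 CE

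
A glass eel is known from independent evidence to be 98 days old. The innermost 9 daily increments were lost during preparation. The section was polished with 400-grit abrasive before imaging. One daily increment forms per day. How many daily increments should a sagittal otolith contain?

89 daily increments

At one daily increment per day, 98 days correspond to 98 daily increments.
Subtracting the 9 daily increments not captured gives 98 − 9 = 89 daily increments in the record.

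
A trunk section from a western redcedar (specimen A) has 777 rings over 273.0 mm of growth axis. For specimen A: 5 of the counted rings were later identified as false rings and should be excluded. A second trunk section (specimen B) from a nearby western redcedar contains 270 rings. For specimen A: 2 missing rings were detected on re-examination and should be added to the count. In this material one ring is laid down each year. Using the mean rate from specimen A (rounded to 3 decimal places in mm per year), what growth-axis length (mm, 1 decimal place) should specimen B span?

Specimen A: true ring count = 777 − 5 + 2 = 774.
A: Extension rate ≈ 273.0 / 774 = 0.353 mm/yr.
For B, 0.353 mm/year × 270 years = 95.3 mm.

95.3 mm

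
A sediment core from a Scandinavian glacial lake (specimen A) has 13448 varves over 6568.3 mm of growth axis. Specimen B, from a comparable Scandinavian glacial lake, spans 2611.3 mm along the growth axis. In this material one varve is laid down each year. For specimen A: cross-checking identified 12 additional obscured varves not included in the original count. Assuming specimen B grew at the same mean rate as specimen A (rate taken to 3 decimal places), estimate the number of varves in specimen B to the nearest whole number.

Specimen A: after corrections the count is 13448 + 12 = 13460 varves.
A: 6568.3 mm over 13460 years gives 6568.3 / 13460 ≈ 0.488 mm/yr.
For B, 2611.3 / 0.488 = 5351.02 years ≈ 5351 varves.

5351 varves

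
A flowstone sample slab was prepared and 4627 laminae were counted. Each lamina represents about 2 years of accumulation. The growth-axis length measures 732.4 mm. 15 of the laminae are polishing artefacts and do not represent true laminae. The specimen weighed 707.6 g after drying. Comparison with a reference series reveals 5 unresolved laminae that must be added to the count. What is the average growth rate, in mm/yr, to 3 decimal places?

Adjusted count: 4627 − 15 + 5 = 4617 laminae.
Multiplying by 2 years per lamina: 4617 × 2 = 9234 years.
732.4 mm over 9234 years gives 732.4 / 9234 ≈ 0.079 mm/yr.

0.079 mm/yr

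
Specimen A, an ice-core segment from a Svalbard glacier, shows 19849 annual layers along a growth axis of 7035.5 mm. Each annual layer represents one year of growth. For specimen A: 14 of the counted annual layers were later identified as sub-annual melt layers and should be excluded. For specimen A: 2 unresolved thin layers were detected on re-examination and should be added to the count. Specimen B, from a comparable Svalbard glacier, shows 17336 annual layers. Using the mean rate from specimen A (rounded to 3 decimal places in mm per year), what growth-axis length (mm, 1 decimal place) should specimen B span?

Specimen A: correcting the raw count gives 19849 − 14 + 2 = 19837 true annual layers.
A: 7035.5 mm over 19837 years gives 7035.5 / 19837 ≈ 0.355 mm per year.
Length of B = 0.355 × 17336 = 6154.3 mm.

6154.3 mm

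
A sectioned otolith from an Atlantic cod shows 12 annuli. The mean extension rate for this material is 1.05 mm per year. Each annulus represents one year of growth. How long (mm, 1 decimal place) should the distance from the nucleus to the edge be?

12 years of growth are recorded.
Length ≈ 1.05 × 12 = 12.6 mm.

12.6 mm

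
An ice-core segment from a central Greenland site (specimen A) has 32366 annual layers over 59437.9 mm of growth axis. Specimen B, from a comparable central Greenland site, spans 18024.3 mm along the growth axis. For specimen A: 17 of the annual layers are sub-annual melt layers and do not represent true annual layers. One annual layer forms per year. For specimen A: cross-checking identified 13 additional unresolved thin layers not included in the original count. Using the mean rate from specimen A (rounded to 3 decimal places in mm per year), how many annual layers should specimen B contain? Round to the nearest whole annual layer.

Specimen A: after corrections the count is 32366 − 17 + 13 = 32362 annual layers.
A: Extension rate ≈ 59437.9 / 32362 = 1.837 mm per year.
For B, 18024.3 / 1.837 = 9811.81 years ≈ 9812 annual layers.

9812 annual layers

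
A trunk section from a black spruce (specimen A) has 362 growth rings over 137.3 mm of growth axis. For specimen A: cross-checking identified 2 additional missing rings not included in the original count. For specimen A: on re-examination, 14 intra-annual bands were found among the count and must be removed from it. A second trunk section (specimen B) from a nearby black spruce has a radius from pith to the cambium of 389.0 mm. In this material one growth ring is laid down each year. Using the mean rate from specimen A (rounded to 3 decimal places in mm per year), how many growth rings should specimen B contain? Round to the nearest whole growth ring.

992 growth rings

Specimen A: true growth ring count = 362 − 14 + 2 = 350.
A: 137.3 mm over 350 years gives 137.3 / 350 ≈ 0.392 mm per year.
B spans 389.0 / 0.392 = 992.35 years ≈ 992 growth rings.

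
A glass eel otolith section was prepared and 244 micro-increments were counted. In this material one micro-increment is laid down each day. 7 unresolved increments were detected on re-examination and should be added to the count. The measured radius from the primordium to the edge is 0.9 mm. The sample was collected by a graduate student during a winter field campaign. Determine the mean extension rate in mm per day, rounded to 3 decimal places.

0.004 mm per day

Correcting the raw count gives 244 + 7 = 251 true micro-increments.
Extension rate ≈ 0.9 / 251 = 0.004 mm per day.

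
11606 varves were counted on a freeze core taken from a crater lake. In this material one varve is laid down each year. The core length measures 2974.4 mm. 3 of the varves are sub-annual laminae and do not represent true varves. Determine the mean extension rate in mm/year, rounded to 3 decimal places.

0.256 mm/year

Adjusted count: 11606 − 3 = 11603 varves.
2974.4 mm over 11603 years gives 2974.4 / 11603 ≈ 0.256 mm/year.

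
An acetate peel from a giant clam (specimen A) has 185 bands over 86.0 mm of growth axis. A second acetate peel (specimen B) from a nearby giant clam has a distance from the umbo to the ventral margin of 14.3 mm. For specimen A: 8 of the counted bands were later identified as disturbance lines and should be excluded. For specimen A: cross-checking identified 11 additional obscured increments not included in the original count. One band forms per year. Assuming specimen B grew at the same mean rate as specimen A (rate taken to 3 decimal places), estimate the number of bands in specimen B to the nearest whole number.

31 bands

Specimen A: after corrections the count is 185 − 8 + 11 = 188 bands.
A: Extension rate ≈ 86.0 / 188 = 0.457 mm/yr.
Specimen B: 14.3 mm / 0.457 mm per year = 31.29 years ≈ 31 bands.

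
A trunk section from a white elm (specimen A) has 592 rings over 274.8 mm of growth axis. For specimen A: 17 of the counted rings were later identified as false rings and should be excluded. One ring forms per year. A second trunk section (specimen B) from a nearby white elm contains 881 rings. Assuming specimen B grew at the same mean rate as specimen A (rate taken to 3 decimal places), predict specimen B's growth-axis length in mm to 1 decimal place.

Specimen A: adjusted count: 592 − 17 = 575 rings.
A: Mean rate = 274.8 mm / 575 years ≈ 0.478 mm/year.
For B, 0.478 mm/year × 881 years = 421.1 mm.

421.1 mm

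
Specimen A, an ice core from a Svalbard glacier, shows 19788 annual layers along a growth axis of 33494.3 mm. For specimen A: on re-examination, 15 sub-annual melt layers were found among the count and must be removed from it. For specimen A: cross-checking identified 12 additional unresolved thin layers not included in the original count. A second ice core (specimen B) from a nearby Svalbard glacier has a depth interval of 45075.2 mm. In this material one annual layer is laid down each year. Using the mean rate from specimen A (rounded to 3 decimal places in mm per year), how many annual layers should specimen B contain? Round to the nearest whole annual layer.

Specimen A: after corrections the count is 19788 − 15 + 12 = 19785 annual layers.
A: Mean rate = 33494.3 mm / 19785 years ≈ 1.693 mm/yr.
B spans 45075.2 / 1.693 = 26624.45 years ≈ 26624 annual layers.

26624 annual layers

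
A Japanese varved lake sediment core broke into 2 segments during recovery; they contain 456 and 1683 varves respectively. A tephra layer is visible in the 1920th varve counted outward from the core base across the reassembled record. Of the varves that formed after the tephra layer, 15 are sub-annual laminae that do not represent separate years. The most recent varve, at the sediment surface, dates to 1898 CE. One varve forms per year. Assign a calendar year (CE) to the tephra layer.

Total varves = 456 + 1683 = 2139.
Between varve 1920 and the sediment surface there are 2139 − 1920 = 219 varves.
219 − 15 false = 204 true varves after the tephra layer.
Counting back 204 years from 1898 CE places the tephra layer in 1898 − 204 = 1694 CE.

1694 CE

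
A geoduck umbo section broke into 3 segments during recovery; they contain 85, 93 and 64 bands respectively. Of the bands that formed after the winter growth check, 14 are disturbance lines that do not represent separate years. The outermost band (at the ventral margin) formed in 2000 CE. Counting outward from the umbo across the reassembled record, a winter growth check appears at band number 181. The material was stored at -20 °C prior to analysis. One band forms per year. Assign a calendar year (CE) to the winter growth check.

Total bands = 85 + 93 + 64 = 242.
242 − 181 = 61 bands lie beyond the winter growth check toward the ventral margin.
Excluding 14 false bands: 61 − 14 = 47.
The band at the ventral margin is 2000 CE, so the winter growth check dates to 2000 − 47 = 1953 CE.

1953 CE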